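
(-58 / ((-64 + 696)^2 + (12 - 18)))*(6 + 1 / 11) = -1943 / 2196799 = -0.00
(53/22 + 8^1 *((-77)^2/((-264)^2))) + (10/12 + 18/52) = 43955/10296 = 4.27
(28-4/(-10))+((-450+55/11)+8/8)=-2078/5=-415.60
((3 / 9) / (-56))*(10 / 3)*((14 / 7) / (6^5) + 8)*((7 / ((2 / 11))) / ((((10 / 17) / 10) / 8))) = -29083175 / 34992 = -831.14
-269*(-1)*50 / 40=1345 / 4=336.25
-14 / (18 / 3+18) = -7 / 12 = -0.58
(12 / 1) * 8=96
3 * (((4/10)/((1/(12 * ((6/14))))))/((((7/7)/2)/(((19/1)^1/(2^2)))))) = 2052/35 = 58.63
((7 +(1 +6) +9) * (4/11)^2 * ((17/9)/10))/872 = 391/593505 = 0.00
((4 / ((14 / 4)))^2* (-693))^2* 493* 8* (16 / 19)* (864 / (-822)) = -2860088488.75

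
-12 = -12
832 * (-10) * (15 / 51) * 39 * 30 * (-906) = 44096832000 / 17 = 2593931294.12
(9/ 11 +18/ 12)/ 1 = 51/ 22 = 2.32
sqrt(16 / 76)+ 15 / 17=2 * sqrt(19) / 19+ 15 / 17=1.34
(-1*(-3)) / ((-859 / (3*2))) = -18 / 859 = -0.02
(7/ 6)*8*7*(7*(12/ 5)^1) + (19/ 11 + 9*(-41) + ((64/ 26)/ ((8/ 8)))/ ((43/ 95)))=735.77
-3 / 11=-0.27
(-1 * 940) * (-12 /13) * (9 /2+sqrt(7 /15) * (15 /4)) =6127.42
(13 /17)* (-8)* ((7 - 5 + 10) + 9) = -2184 /17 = -128.47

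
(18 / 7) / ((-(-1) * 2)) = 1.29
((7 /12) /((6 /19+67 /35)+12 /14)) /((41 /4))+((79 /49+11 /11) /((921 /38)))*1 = 479442637 /3798643317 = 0.13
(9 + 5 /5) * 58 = 580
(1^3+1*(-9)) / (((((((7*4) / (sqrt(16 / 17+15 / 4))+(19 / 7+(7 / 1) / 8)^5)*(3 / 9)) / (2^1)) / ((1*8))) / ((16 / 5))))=-354129667956260398574862336 / 171599766374784793879437035+104356499800365427851264*sqrt(5423) / 171599766374784793879437035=-2.02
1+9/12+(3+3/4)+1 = 13/2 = 6.50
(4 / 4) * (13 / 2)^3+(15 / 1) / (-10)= 2185 / 8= 273.12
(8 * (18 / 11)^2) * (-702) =-1819584 / 121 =-15037.88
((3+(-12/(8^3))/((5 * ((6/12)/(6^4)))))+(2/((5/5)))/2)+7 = -23/20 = -1.15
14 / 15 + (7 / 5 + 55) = 172 / 3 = 57.33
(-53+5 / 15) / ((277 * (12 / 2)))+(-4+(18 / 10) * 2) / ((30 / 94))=-1.29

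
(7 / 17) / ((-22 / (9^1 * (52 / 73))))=-1638 / 13651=-0.12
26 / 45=0.58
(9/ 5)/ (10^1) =9/ 50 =0.18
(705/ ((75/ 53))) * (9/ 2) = 22419/ 10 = 2241.90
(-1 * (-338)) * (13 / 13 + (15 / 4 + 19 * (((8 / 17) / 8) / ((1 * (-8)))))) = 1558.28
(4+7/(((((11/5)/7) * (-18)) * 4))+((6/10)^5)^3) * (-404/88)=-9010638764565619/531738281250000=-16.95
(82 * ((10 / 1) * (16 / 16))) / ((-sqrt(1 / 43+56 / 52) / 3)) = -4 * sqrt(343785) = -2345.33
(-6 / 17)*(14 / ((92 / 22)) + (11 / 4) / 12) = -3949 / 3128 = -1.26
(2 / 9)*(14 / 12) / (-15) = -7 / 405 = -0.02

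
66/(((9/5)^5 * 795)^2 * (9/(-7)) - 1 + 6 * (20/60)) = -90234375/396672282620377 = -0.00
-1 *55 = -55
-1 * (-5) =5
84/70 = 6/5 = 1.20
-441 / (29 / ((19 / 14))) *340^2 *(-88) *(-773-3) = -4724614540800 / 29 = -162917742786.21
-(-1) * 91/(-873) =-0.10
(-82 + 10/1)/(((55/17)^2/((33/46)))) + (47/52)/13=-20802037/4275700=-4.87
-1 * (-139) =139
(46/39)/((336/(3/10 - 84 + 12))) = -5497/21840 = -0.25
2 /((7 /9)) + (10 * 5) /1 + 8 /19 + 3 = 7447 /133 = 55.99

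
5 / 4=1.25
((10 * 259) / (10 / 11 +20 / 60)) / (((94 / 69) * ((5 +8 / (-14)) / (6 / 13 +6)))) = 2232.66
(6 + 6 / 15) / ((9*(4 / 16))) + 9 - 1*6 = 263 / 45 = 5.84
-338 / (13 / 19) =-494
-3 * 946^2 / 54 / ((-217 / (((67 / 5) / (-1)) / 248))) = -14989843 / 1210860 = -12.38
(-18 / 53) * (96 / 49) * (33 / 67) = -0.33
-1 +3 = 2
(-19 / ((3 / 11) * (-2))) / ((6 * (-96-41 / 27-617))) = -627 / 77168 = -0.01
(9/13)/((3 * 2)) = 3/26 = 0.12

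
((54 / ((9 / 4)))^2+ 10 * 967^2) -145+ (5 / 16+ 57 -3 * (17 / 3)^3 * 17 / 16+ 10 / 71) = 23900640829 / 2556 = 9350798.45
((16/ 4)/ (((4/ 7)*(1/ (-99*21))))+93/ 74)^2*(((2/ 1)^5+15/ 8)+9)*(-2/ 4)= -397729318467663/ 87616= -4539459898.51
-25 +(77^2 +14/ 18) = 53143/ 9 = 5904.78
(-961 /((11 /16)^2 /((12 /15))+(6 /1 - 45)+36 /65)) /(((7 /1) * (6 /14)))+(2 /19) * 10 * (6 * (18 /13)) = 32126486000 /1867061391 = 17.21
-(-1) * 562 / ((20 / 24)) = 3372 / 5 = 674.40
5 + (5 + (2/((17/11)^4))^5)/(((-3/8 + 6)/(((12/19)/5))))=29608614693422376767145085109/5791529754472790844422281425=5.11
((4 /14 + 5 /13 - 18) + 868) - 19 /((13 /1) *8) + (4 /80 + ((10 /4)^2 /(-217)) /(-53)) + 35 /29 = 851.75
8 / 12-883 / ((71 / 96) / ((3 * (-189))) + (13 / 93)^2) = -138565035886 / 2861643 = -48421.50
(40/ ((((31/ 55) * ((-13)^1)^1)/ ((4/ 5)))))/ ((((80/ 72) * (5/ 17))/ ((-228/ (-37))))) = -6139584/ 74555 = -82.35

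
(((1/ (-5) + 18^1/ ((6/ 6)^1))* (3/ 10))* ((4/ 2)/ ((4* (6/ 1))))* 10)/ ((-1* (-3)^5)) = 89/ 4860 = 0.02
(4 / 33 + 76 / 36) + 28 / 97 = 24209 / 9603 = 2.52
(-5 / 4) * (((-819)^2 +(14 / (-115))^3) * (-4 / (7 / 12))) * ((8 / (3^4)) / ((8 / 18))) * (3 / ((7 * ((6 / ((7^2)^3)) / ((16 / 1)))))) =171786363377.93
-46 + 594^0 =-45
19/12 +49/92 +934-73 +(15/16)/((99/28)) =2621225/3036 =863.38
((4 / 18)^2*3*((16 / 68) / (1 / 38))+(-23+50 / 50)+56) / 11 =1474 / 459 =3.21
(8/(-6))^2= 16/9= 1.78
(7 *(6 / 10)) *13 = 273 / 5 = 54.60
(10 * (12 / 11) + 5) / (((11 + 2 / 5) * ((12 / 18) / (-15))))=-13125 / 418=-31.40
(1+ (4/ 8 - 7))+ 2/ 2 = -9/ 2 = -4.50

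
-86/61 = -1.41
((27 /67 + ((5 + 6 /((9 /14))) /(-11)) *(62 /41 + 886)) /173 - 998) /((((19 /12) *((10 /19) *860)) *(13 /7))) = -10026580487 /13282706450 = -0.75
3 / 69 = 1 / 23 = 0.04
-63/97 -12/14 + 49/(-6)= -39409/4074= -9.67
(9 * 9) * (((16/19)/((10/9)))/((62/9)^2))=1.29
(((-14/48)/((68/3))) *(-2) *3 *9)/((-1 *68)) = -189/18496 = -0.01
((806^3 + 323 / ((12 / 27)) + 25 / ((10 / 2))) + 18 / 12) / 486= 2094429397 / 1944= 1077381.38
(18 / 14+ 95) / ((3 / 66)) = 14828 / 7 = 2118.29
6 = 6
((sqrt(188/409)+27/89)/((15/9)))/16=81/7120+3 * sqrt(19223)/16360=0.04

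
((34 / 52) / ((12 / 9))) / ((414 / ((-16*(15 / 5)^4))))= -459 / 299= -1.54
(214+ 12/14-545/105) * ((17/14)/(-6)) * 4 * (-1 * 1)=10693/63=169.73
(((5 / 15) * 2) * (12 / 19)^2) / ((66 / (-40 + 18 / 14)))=-4336 / 27797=-0.16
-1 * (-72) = 72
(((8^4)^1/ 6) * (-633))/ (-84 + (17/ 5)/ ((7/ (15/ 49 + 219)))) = -370549760/ 19311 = -19188.53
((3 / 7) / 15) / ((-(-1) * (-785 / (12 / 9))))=-4 / 82425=-0.00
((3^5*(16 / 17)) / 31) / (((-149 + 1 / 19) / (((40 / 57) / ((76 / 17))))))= -1296 / 166687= -0.01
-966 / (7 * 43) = -138 / 43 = -3.21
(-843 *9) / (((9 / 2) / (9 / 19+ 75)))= -2417724 / 19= -127248.63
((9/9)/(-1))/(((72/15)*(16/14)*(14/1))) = -5/384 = -0.01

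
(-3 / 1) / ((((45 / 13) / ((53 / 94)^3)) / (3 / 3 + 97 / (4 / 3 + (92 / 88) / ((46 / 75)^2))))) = -237649824191 / 62221539192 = -3.82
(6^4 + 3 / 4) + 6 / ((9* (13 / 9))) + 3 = 67611 / 52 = 1300.21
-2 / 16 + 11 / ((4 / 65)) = 1429 / 8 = 178.62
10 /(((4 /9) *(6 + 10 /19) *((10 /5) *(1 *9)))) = 95 /496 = 0.19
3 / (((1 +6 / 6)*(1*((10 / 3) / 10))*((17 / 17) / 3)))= 13.50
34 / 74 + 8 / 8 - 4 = -94 / 37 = -2.54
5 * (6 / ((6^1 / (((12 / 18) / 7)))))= 10 / 21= 0.48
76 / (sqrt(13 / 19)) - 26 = 65.88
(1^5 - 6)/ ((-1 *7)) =5/ 7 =0.71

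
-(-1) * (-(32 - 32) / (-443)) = 0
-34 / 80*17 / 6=-289 / 240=-1.20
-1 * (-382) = 382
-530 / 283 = -1.87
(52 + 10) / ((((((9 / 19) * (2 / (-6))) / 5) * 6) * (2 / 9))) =-1472.50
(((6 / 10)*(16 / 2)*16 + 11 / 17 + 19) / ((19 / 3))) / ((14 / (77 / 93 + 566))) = 616.57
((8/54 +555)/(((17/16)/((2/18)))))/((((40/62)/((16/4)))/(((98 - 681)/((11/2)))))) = -788061664/20655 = -38153.55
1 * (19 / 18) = 19 / 18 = 1.06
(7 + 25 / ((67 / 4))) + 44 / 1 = 3517 / 67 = 52.49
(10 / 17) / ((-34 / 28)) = -140 / 289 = -0.48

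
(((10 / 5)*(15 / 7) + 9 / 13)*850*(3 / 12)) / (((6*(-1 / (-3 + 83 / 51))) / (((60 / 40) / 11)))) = 33.00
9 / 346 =0.03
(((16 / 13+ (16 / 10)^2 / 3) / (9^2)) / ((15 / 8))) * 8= 130048 / 1184625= 0.11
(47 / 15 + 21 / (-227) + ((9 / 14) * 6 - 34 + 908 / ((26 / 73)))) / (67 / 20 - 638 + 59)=-3126167476 / 713472123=-4.38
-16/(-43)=16/43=0.37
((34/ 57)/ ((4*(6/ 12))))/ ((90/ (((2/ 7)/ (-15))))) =-17/ 269325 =-0.00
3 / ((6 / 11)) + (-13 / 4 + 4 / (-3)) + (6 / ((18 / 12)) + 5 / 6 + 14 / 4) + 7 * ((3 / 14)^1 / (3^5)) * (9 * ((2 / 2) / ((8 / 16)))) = 337 / 36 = 9.36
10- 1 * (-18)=28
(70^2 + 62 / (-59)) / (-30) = -163.30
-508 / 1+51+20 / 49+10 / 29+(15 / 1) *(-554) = -12456837 / 1421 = -8766.25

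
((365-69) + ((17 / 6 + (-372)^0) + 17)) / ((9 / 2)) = 1901 / 27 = 70.41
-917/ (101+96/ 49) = -8.91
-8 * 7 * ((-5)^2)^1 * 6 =-8400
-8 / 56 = -0.14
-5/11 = -0.45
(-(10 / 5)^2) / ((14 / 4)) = -8 / 7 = -1.14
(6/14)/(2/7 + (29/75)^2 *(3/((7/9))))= 1875/3773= 0.50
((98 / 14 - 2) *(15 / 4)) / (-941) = -75 / 3764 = -0.02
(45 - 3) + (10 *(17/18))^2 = 10627/81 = 131.20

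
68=68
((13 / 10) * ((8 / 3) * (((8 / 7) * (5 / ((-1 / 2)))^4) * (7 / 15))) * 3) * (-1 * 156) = -8652800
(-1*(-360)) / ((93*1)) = 120 / 31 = 3.87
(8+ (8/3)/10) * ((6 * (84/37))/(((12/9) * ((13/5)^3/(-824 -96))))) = -359352000/81289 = -4420.67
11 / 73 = 0.15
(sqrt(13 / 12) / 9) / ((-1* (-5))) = sqrt(39) / 270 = 0.02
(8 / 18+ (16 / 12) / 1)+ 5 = 61 / 9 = 6.78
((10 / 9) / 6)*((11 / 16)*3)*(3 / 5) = 11 / 48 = 0.23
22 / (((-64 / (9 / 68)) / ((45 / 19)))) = -4455 / 41344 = -0.11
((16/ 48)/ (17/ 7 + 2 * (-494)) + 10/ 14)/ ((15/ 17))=1758412/ 2173185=0.81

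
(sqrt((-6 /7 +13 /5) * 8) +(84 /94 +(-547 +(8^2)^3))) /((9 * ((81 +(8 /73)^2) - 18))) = 10658 * sqrt(4270) /105774165 +753110267 /1632639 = 461.29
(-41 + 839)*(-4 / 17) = -3192 / 17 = -187.76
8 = 8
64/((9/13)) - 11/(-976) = 812131/8784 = 92.46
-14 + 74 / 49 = -612 / 49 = -12.49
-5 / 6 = -0.83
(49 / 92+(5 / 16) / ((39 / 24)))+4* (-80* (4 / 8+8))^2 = 2212122467 / 1196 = 1849600.72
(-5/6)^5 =-0.40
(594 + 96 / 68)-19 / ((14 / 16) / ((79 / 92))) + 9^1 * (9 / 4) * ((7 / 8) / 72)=404296079 / 700672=577.01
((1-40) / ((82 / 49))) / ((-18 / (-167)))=-106379 / 492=-216.22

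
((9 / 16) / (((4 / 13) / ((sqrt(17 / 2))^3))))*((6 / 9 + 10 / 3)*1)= 1989*sqrt(34) / 64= 181.22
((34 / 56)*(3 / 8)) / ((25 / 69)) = 3519 / 5600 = 0.63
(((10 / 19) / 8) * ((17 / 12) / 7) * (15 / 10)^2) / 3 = 85 / 8512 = 0.01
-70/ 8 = -35/ 4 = -8.75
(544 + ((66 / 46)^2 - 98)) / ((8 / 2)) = 112.01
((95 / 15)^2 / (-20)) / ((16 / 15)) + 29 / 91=-27283 / 17472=-1.56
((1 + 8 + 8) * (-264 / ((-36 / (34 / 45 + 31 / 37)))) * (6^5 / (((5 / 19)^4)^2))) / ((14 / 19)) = 6586515418951027296 / 72265625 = 91143132283.86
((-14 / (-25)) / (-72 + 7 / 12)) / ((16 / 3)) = -63 / 42850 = -0.00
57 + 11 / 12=695 / 12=57.92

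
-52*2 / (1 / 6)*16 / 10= -4992 / 5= -998.40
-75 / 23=-3.26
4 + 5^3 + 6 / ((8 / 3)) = 525 / 4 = 131.25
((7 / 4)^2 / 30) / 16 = 49 / 7680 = 0.01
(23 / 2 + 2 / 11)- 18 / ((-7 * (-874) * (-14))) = 2751620 / 235543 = 11.68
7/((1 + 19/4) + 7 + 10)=4/13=0.31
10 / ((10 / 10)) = 10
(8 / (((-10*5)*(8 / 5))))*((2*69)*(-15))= 207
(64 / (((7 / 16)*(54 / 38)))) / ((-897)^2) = 19456 / 152071101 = 0.00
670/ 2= 335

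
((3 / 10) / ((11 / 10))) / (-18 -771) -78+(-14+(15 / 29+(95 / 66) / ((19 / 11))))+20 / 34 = -770701051 / 8557494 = -90.06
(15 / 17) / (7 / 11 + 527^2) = 55 / 17311814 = 0.00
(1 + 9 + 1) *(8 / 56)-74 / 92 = 0.77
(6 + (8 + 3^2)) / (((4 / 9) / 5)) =1035 / 4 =258.75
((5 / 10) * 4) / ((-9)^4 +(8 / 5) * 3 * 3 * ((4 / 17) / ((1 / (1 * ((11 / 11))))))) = 170 / 557973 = 0.00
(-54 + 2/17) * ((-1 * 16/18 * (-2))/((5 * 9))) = -14656/6885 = -2.13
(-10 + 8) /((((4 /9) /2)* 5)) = -9 /5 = -1.80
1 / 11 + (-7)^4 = 26412 / 11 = 2401.09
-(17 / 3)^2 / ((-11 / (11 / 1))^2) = -289 / 9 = -32.11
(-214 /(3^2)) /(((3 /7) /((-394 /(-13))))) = -590212 /351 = -1681.52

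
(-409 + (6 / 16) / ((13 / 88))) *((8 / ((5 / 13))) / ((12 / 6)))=-21136 / 5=-4227.20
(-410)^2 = 168100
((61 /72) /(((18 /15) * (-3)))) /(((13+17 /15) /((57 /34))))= -28975 /1037952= -0.03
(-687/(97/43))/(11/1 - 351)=29541/32980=0.90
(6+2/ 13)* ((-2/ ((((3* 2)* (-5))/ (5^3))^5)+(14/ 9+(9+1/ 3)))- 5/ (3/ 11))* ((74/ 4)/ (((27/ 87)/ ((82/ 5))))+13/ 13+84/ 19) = 629515373374/ 41553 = 15149697.34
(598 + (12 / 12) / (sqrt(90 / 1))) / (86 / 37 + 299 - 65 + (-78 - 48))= 37 *sqrt(10) / 122460 + 851 / 157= 5.42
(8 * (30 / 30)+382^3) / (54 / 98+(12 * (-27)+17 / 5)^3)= -85356432000 / 50458768687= -1.69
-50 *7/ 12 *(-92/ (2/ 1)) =4025/ 3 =1341.67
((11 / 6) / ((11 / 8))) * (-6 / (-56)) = 1 / 7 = 0.14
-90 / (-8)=45 / 4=11.25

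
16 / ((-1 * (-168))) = 2 / 21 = 0.10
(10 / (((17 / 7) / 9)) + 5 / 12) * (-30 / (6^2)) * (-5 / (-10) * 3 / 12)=-38225 / 9792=-3.90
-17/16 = -1.06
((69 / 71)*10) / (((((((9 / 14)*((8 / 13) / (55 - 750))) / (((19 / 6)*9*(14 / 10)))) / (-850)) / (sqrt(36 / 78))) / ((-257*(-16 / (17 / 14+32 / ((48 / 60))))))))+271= 271+182054910562000*sqrt(78) / 40967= 39247820092.42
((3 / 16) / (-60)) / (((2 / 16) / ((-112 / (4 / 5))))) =7 / 2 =3.50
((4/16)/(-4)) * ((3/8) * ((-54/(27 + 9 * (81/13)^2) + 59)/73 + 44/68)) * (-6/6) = 0.03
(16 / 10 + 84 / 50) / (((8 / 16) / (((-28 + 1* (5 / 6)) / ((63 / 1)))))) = -13366 / 4725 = -2.83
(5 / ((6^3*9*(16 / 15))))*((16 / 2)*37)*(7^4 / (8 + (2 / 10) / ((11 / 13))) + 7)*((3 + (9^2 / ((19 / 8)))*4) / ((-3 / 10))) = -276123040375 / 2788668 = -99016.10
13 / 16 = 0.81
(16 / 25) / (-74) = -8 / 925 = -0.01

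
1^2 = 1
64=64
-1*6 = -6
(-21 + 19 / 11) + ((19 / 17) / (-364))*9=-1313737 / 68068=-19.30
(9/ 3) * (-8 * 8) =-192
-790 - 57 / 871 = -688147 / 871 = -790.07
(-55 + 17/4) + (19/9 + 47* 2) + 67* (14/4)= 10075/36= 279.86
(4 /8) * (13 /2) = 3.25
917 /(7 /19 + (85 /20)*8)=17423 /653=26.68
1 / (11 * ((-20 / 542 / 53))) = -14363 / 110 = -130.57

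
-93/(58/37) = -59.33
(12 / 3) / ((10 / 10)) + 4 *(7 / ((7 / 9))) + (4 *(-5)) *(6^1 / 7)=160 / 7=22.86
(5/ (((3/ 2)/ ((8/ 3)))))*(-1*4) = -320/ 9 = -35.56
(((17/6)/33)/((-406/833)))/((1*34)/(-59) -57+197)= -119357/94467384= -0.00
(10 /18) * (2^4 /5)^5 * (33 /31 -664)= -123580.13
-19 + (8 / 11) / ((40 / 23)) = -1022 / 55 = -18.58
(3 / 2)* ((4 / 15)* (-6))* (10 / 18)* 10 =-40 / 3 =-13.33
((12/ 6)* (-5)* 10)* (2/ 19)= -200/ 19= -10.53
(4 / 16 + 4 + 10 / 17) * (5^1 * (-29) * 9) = -6313.90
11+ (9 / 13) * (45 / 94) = 13847 / 1222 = 11.33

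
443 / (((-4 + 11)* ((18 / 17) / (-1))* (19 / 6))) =-18.87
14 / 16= 0.88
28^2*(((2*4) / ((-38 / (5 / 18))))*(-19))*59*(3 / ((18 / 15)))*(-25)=-28910000 / 9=-3212222.22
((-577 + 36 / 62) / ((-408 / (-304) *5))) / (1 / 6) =-515.39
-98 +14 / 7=-96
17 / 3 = 5.67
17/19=0.89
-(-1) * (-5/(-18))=5/18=0.28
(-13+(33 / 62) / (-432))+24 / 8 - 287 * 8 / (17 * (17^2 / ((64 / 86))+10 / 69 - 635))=-780952895155 / 82611221472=-9.45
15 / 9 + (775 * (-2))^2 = 2402501.67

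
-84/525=-4/25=-0.16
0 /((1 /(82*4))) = 0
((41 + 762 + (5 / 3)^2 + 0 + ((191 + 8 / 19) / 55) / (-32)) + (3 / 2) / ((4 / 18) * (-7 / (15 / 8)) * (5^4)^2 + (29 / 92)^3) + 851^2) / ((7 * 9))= 135154212880923002857249 / 11744327018551548960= 11508.04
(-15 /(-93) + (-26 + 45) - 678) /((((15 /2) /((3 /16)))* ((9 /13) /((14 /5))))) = -154882 /2325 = -66.62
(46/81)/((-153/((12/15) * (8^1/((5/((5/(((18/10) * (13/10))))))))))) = -14720/1449981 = -0.01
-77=-77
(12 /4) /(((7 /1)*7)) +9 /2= 447 /98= 4.56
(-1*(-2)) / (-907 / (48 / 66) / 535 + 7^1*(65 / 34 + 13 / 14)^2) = 17316880 / 468780849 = 0.04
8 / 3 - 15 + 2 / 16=-293 / 24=-12.21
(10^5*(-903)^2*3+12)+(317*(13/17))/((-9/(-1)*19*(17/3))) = 244622700012.25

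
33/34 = 0.97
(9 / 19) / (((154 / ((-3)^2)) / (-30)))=-1215 / 1463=-0.83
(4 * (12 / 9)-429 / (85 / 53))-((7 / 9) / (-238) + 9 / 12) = -804497 / 3060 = -262.91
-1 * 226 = -226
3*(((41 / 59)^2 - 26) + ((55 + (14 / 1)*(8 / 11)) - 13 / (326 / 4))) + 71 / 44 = 2999115533 / 24965732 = 120.13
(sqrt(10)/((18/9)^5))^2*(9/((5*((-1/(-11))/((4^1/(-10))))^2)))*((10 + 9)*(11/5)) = 227601/16000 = 14.23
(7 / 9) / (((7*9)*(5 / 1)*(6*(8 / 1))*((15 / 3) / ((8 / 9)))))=1 / 109350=0.00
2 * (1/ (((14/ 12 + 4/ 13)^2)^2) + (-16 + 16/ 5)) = -4403425888/ 174900625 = -25.18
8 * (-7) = -56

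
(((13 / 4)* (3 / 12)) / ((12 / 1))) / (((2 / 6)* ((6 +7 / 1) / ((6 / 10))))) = 0.01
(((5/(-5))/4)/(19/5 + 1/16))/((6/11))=-110/927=-0.12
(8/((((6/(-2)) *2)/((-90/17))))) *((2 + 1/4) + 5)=51.18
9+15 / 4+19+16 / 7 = 953 / 28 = 34.04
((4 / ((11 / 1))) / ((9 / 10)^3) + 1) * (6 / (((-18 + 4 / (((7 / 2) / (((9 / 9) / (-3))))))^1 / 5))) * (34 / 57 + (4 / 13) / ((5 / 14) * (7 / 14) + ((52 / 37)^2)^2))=-14946942475333750 / 9093700091823633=-1.64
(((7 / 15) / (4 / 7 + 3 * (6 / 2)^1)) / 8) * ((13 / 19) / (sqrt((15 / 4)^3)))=637 * sqrt(15) / 4296375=0.00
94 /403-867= -349307 /403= -866.77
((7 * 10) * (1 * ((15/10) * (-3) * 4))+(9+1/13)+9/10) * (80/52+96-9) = -110675.12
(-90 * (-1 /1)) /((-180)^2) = 1 /360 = 0.00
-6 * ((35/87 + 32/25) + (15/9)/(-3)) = -14704/2175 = -6.76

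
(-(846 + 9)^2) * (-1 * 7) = 5117175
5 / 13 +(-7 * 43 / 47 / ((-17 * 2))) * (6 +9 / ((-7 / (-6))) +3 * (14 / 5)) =236308 / 51935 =4.55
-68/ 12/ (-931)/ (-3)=-0.00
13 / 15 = 0.87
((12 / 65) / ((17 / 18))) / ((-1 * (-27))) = 8 / 1105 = 0.01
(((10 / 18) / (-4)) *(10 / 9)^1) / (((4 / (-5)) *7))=125 / 4536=0.03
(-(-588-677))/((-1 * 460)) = -11/4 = -2.75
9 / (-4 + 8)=9 / 4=2.25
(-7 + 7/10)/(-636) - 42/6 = -14819/2120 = -6.99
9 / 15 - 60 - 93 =-762 / 5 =-152.40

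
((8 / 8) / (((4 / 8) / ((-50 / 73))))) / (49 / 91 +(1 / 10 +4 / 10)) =-2600 / 1971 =-1.32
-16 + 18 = 2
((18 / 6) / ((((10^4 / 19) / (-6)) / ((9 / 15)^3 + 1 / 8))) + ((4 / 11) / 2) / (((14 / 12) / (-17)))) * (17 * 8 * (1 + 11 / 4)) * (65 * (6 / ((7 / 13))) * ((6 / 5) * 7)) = -79470709678737 / 9625000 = -8256697.11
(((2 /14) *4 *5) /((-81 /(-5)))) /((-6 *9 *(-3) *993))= 50 /45605511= 0.00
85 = 85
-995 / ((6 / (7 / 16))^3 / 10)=-1706425 / 442368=-3.86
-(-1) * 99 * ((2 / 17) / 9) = 22 / 17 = 1.29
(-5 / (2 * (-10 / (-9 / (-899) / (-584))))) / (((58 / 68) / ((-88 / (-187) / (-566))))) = 9 / 2154403156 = 0.00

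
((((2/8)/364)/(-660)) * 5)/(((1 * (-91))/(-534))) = -89/2914912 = -0.00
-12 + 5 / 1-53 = -60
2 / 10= 1 / 5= 0.20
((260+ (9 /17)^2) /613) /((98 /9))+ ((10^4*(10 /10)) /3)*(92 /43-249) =-822868.18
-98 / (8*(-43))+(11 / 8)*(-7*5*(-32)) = 264929 / 172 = 1540.28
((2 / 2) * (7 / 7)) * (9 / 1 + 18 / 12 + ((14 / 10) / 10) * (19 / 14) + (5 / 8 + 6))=3463 / 200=17.32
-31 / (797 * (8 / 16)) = -62 / 797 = -0.08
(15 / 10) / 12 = 1 / 8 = 0.12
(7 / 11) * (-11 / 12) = -7 / 12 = -0.58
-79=-79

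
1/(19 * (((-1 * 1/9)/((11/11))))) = -9/19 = -0.47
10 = 10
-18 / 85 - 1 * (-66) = 5592 / 85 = 65.79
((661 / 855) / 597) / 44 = 661 / 22459140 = 0.00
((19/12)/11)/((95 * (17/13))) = 13/11220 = 0.00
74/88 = 37/44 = 0.84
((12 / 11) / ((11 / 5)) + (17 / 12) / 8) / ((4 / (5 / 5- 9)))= -7817 / 5808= -1.35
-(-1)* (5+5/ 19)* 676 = 67600/ 19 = 3557.89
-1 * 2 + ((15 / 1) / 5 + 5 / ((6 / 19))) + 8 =24.83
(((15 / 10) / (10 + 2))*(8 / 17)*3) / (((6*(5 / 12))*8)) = 3 / 340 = 0.01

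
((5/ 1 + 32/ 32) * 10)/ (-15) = -4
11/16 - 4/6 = 1/48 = 0.02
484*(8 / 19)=3872 / 19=203.79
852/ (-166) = -426/ 83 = -5.13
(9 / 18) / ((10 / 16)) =4 / 5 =0.80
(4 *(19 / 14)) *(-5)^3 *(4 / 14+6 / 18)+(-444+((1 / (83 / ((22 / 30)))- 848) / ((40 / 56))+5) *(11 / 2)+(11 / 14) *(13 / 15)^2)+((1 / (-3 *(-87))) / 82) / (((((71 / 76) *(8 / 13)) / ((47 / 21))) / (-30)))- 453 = -201326029758698 / 25749905475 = -7818.52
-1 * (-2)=2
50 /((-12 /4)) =-50 /3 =-16.67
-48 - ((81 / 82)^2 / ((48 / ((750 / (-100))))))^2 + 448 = 18517831121575 / 46297268224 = 399.98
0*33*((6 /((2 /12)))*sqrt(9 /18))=0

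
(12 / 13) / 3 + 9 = 121 / 13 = 9.31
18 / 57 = 6 / 19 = 0.32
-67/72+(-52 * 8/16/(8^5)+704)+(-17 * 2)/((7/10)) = 675566797/1032192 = 654.50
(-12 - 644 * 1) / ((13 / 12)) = -605.54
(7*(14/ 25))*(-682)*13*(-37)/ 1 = 32148116/ 25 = 1285924.64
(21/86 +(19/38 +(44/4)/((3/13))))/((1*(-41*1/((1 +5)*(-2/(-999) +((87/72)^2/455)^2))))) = -6387405730453/448045166499840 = -0.01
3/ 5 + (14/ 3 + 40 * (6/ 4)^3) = 2104/ 15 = 140.27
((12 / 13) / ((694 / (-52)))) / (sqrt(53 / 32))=-96* sqrt(106) / 18391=-0.05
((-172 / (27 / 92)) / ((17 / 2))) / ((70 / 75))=-79120 / 1071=-73.87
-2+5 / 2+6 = 13 / 2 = 6.50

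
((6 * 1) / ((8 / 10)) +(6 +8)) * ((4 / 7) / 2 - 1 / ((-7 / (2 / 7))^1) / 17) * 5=25800 / 833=30.97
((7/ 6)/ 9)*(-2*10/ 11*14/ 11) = -980/ 3267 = -0.30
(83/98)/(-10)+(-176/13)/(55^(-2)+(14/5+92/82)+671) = -0.10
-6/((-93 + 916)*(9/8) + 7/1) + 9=67119/7463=8.99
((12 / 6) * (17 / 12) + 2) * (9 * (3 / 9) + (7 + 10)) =290 / 3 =96.67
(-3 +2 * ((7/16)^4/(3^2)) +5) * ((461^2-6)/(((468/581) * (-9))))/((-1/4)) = 73122740303375/310542336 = 235467.86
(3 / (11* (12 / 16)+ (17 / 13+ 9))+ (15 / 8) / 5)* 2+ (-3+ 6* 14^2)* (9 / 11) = 40795593 / 42460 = 960.80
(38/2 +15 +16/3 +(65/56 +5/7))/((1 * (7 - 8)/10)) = -4945/12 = -412.08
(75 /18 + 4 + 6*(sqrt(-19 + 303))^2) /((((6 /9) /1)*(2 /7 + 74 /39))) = 2804529 /2384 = 1176.40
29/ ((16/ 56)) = 203/ 2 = 101.50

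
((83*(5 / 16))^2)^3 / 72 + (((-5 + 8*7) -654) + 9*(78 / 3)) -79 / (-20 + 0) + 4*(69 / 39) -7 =332020159976448641 / 78517370880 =4228620.45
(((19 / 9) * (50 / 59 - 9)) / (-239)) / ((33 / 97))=886483 / 4187997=0.21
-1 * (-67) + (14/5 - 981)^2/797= 25256856/19925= 1267.60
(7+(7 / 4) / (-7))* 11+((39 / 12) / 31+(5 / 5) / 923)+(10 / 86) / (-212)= 19394566271 / 260836108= 74.36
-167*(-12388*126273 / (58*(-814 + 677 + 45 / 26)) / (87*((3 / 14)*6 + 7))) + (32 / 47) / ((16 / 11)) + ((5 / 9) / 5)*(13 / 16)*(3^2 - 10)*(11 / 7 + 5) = -93852939544465589 / 2031864564744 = -46190.55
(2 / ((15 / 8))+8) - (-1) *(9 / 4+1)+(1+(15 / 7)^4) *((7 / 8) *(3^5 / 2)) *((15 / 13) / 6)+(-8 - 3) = 484608469 / 1070160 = 452.84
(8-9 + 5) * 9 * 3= 108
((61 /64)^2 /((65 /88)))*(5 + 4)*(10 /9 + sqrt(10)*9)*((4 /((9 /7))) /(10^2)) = 286517 /748800 + 2578653*sqrt(10) /832000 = 10.18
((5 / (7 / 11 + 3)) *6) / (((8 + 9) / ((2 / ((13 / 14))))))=1.05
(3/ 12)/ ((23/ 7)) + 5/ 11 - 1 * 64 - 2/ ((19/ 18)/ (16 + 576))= -1185.15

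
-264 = -264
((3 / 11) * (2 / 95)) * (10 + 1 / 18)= 181 / 3135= 0.06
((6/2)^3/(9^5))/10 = 1/21870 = 0.00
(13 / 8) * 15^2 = 2925 / 8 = 365.62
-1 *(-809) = 809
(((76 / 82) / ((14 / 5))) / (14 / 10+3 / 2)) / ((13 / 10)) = 9500 / 108199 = 0.09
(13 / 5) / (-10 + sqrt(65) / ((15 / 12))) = -65 / 146- 13 * sqrt(65) / 365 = -0.73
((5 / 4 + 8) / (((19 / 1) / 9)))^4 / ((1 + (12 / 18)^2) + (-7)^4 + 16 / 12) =110667332889 / 721757315584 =0.15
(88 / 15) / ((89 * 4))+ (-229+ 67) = -216248 / 1335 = -161.98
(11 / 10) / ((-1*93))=-11 / 930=-0.01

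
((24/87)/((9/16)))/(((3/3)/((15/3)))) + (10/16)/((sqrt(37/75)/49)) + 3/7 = 46.48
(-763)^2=582169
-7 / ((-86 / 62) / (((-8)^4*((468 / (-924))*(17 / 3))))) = -28061696 / 473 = -59327.05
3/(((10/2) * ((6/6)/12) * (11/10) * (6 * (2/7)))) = 42/11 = 3.82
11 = 11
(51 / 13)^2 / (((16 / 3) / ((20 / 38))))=39015 / 25688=1.52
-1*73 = -73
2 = 2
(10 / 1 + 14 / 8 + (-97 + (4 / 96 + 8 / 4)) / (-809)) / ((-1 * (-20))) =0.59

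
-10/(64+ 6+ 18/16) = -80/569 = -0.14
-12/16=-3/4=-0.75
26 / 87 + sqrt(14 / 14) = 113 / 87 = 1.30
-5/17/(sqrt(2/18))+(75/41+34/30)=21749/10455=2.08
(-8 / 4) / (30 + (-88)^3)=0.00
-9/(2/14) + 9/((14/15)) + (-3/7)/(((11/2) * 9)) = -24655/462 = -53.37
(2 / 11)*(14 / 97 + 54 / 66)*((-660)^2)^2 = 3221000640000 / 97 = 33206192164.95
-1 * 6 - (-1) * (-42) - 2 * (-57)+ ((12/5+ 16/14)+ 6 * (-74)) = -13106/35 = -374.46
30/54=5/9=0.56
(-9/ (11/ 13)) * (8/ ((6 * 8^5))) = -39/ 90112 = -0.00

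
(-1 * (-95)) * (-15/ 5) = -285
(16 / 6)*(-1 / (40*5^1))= -1 / 75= -0.01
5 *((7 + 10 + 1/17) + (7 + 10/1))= 2895/17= 170.29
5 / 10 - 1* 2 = -1.50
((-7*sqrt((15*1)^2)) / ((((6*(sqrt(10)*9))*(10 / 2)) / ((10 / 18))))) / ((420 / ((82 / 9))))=-41*sqrt(10) / 87480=-0.00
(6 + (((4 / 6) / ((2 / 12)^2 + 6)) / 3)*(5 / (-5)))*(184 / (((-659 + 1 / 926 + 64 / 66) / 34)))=-247375077312 / 4363448369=-56.69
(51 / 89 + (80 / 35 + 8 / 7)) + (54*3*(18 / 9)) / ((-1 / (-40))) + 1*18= 8087787 / 623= 12982.00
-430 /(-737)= 0.58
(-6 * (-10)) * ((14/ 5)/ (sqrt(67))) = 168 * sqrt(67)/ 67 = 20.52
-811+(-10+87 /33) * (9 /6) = -18085 /22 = -822.05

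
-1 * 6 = -6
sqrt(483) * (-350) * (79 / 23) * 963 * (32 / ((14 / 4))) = -243446400 * sqrt(483) / 23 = -232621089.84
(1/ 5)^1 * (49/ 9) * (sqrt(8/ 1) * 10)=196 * sqrt(2)/ 9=30.80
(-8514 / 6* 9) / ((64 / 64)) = -12771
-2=-2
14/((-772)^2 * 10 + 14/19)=133/56618487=0.00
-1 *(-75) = 75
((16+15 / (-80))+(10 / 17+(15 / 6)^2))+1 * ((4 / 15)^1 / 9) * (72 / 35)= 3243229 / 142800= 22.71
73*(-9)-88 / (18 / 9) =-701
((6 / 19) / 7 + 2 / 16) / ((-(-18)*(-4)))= -181 / 76608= -0.00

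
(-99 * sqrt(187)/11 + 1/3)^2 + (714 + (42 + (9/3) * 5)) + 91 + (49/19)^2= 52035211/3249-6 * sqrt(187)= 15933.71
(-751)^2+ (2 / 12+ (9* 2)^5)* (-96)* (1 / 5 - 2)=1635406901 / 5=327081380.20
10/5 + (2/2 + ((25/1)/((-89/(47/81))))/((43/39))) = 294712/103329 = 2.85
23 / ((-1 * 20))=-23 / 20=-1.15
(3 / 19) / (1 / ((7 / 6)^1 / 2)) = 7 / 76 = 0.09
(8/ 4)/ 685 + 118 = 80832/ 685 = 118.00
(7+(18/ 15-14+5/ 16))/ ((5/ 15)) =-1317/ 80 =-16.46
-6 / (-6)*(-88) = -88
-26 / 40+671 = 13407 / 20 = 670.35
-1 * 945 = -945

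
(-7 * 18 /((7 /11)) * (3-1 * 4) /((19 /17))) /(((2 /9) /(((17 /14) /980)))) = 257499 /260680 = 0.99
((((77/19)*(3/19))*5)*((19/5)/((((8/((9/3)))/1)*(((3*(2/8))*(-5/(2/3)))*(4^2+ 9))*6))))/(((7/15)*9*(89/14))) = -0.00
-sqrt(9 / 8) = -3 * sqrt(2) / 4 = -1.06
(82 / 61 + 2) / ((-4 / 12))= -10.03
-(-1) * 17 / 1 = 17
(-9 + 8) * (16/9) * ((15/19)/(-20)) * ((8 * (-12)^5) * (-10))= 26542080/19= 1396951.58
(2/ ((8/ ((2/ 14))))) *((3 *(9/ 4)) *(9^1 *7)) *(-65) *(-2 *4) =15795/ 2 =7897.50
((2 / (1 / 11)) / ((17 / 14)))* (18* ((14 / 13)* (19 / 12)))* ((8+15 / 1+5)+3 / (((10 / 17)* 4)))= 35976633 / 2210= 16279.02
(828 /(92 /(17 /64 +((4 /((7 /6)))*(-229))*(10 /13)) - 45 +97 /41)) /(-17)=432454839 /379897589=1.14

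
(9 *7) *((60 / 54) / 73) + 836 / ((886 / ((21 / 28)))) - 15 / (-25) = 732989 / 323390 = 2.27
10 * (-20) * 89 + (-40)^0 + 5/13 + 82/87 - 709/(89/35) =-1819561717/100659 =-18076.49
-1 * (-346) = 346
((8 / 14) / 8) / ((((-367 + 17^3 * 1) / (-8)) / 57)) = -0.01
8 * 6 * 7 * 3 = 1008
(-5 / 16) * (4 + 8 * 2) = -25 / 4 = -6.25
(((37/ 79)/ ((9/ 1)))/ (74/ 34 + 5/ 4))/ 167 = 2516/ 27665721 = 0.00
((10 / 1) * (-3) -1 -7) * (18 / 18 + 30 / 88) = -1121 / 22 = -50.95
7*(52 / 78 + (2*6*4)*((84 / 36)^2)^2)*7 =1883266 / 27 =69750.59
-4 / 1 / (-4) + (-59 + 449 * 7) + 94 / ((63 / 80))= 201875 / 63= 3204.37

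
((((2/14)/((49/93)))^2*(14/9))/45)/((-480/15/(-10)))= 961/1210104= 0.00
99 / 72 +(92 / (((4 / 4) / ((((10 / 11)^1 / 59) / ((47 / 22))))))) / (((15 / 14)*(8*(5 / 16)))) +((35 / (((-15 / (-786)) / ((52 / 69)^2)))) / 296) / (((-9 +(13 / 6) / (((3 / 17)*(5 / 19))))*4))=36333926878169 / 22072934805720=1.65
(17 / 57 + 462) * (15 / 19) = 131755 / 361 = 364.97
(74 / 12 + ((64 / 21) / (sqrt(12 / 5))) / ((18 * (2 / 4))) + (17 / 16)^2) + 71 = 32 * sqrt(15) / 567 + 60131 / 768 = 78.51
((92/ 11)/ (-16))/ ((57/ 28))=-161/ 627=-0.26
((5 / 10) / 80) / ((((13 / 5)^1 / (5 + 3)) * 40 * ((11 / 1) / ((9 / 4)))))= 9 / 91520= 0.00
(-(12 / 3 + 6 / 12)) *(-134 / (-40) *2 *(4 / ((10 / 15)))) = -1809 / 10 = -180.90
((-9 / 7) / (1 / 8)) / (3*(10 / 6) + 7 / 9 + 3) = -648 / 553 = -1.17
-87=-87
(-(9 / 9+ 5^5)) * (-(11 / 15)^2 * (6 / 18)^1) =126082 / 225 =560.36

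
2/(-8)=-1/4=-0.25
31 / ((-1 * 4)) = -7.75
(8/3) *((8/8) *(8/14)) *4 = 128/21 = 6.10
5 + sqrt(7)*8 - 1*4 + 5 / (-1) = -4 + 8*sqrt(7) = 17.17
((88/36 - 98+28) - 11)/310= -707/2790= -0.25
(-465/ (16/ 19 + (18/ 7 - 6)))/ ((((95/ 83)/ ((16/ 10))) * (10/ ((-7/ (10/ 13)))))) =-228.70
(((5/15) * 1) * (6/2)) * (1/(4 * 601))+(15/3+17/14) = 104581/16828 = 6.21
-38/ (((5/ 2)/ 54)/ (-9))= 36936/ 5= 7387.20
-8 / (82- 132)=4 / 25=0.16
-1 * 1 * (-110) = 110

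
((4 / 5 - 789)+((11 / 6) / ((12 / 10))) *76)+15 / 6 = -60263 / 90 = -669.59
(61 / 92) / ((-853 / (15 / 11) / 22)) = -915 / 39238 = -0.02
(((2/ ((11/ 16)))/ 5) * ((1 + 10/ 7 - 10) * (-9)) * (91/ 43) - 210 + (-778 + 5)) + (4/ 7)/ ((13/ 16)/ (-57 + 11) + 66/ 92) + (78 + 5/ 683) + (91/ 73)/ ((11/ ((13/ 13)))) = -69728141577399/ 85017821735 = -820.16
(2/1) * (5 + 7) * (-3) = -72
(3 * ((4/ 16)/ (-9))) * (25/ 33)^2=-625/ 13068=-0.05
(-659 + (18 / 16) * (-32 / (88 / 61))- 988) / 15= -12261 / 110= -111.46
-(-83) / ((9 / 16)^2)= 262.32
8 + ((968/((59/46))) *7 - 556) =279364/59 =4734.98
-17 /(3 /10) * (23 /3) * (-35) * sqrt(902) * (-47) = -6431950 * sqrt(902) /9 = -21463642.15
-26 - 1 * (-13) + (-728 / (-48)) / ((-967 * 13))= -75433 / 5802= -13.00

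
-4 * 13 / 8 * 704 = -4576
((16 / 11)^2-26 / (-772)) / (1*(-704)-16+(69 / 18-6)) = -301167 / 101188549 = -0.00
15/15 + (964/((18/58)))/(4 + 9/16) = 447953/657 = 681.82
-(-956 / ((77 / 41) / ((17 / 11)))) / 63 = 666332 / 53361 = 12.49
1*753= 753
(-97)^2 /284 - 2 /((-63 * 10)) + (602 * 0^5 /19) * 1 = 2964119 /89460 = 33.13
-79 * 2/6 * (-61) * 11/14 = 53009/42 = 1262.12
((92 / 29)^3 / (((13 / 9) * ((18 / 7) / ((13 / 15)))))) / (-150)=-1362704 / 27437625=-0.05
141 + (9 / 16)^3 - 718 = -2362663 / 4096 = -576.82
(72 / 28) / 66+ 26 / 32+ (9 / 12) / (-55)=0.84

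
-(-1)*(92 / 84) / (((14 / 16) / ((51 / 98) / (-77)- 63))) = -78.87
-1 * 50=-50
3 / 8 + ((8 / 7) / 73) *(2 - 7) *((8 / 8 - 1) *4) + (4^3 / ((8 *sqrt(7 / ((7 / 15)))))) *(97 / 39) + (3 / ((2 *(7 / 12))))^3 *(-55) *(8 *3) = -61584891 / 2744 + 776 *sqrt(15) / 585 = -22438.34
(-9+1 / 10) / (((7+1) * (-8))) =89 / 640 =0.14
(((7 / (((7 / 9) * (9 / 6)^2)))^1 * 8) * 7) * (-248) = -55552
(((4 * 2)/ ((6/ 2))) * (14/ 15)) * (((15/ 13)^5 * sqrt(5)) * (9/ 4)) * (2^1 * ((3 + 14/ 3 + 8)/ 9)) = 14805000 * sqrt(5)/ 371293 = 89.16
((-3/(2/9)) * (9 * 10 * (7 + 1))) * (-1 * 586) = 5695920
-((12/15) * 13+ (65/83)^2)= -379353/34445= -11.01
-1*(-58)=58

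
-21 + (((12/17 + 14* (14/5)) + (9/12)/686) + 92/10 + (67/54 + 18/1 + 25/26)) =3954945361/81867240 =48.31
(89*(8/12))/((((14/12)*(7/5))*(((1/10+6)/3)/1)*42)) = 8900/20923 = 0.43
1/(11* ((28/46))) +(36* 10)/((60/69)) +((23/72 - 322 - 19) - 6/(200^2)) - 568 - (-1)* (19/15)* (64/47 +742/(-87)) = -3171259851059/6297060000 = -503.61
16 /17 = 0.94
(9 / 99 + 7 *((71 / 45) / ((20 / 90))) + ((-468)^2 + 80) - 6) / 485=24106257 / 53350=451.85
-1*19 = -19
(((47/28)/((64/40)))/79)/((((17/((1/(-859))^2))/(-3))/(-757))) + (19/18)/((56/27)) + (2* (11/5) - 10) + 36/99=-57716289013611/12208801934560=-4.73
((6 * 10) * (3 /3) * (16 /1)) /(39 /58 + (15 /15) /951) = 52951680 /37147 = 1425.46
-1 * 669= -669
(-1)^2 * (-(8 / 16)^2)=-1 / 4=-0.25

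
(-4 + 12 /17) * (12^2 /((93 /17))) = -2688 /31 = -86.71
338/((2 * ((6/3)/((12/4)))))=507/2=253.50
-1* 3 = -3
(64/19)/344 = 8/817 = 0.01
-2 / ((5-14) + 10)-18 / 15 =-16 / 5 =-3.20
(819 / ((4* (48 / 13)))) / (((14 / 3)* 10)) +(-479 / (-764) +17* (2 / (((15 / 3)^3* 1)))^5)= 2708685329333799 / 1492187500000000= 1.82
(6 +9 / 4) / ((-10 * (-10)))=33 / 400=0.08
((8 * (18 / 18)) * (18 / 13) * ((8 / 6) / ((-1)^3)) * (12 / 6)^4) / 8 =-384 / 13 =-29.54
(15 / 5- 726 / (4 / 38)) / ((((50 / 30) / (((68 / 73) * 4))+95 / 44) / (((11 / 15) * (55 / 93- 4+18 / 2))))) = -10845.58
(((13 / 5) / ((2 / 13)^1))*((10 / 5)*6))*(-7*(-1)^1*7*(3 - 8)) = -49686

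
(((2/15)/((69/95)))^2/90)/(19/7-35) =-2527/217887165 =-0.00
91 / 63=13 / 9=1.44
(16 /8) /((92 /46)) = 1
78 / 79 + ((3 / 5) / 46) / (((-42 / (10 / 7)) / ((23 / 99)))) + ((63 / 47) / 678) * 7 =2037523105 / 2035329219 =1.00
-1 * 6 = -6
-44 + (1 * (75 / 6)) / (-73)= -6449 / 146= -44.17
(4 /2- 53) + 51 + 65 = 65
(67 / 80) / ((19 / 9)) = 603 / 1520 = 0.40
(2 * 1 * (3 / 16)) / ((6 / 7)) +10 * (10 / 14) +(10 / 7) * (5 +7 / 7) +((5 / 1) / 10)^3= 1823 / 112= 16.28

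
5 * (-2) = -10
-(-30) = 30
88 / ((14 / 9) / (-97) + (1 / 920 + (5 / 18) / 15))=212034240 / 8599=24658.01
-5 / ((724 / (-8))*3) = 10 / 543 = 0.02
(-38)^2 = 1444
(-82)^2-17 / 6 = 40327 / 6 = 6721.17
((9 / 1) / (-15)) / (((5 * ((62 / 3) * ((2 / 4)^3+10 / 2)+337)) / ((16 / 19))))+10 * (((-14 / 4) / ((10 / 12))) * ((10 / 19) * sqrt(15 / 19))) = -420 * sqrt(285) / 361-576 / 2524625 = -19.64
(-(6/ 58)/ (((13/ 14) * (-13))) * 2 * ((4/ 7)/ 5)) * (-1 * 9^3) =-34992/ 24505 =-1.43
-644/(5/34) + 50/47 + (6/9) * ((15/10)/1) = -1028627/235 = -4377.14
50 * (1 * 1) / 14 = 25 / 7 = 3.57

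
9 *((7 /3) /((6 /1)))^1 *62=217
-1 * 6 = -6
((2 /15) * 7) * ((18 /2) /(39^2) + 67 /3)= 158564 /7605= 20.85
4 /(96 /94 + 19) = 188 /941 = 0.20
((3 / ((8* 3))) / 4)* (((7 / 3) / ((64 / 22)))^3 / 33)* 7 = 290521 / 84934656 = 0.00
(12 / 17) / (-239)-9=-36579 / 4063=-9.00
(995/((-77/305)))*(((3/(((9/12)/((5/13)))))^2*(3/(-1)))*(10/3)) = 1213900000/13013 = 93283.64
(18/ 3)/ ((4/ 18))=27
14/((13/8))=112/13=8.62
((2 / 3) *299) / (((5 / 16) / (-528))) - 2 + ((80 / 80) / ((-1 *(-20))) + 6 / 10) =-6735899 / 20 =-336794.95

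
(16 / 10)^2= 64 / 25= 2.56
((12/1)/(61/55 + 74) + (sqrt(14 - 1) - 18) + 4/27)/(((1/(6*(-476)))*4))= 341068/27 - 714*sqrt(13)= 10057.78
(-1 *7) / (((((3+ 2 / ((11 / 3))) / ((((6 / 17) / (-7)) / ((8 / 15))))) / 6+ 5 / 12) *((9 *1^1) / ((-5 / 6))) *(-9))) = 3850 / 311877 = 0.01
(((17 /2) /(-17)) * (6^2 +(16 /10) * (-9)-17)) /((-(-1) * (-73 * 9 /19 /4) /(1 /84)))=437 /137970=0.00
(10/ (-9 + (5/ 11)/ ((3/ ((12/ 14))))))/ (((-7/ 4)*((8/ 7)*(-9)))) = -385/ 6147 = -0.06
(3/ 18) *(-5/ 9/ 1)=-0.09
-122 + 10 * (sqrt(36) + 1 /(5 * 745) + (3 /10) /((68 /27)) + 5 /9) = -25190951 /455940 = -55.25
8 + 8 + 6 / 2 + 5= 24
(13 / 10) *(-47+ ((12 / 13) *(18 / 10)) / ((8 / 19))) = -5597 / 100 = -55.97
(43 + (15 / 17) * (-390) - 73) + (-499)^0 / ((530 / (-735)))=-676659 / 1802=-375.50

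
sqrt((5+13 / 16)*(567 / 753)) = 9*sqrt(54467) / 1004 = 2.09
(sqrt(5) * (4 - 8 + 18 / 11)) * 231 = -1220.89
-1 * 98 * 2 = -196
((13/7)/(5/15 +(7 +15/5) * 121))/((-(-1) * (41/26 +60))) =1014/40692617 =0.00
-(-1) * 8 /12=2 /3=0.67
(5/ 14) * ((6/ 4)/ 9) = 5/ 84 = 0.06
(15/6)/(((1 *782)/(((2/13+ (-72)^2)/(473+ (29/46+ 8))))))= 33697/979251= 0.03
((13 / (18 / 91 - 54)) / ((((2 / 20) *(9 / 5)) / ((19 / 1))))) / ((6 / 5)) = -2809625 / 132192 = -21.25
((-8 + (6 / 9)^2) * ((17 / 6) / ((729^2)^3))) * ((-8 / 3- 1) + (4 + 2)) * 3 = -4046 / 4052555153018976267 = -0.00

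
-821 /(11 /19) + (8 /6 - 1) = -46786 /33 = -1417.76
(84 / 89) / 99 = 28 / 2937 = 0.01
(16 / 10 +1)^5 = 371293 / 3125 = 118.81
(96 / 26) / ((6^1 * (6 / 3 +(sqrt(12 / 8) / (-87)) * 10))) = 580 * sqrt(6) / 65273 +20184 / 65273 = 0.33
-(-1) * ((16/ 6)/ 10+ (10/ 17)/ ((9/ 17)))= 62/ 45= 1.38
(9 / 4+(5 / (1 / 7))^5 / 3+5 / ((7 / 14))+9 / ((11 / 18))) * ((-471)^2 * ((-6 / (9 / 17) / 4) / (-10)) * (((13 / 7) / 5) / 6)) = 12588823538707169 / 184800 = 68121339495.17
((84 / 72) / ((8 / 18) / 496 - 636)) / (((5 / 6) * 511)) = -1116 / 259067875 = -0.00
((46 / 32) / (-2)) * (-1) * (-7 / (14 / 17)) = -391 / 64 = -6.11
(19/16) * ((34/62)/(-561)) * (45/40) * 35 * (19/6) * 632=-998165/10912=-91.47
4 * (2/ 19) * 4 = 32/ 19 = 1.68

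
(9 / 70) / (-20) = -9 / 1400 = -0.01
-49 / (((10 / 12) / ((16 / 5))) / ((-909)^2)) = -3886825824 / 25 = -155473032.96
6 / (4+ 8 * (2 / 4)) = 3 / 4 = 0.75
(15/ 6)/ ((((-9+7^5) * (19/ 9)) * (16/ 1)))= 45/ 10213184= 0.00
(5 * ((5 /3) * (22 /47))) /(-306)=-275 /21573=-0.01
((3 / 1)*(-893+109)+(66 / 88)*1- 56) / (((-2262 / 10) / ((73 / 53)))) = 3514585 / 239772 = 14.66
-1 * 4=-4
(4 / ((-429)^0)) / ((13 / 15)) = 60 / 13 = 4.62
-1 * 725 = -725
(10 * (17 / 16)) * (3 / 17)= 15 / 8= 1.88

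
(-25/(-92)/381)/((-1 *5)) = -0.00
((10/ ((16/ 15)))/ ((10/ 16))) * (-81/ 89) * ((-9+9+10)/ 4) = -6075/ 178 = -34.13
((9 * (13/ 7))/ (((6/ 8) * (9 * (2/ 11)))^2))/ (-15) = -6292/ 8505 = -0.74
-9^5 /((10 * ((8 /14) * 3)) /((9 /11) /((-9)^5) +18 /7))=-3897213 /440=-8857.30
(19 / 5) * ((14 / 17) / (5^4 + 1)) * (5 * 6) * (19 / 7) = 2166 / 5321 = 0.41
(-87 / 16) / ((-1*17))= 0.32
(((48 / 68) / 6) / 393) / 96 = 1 / 320688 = 0.00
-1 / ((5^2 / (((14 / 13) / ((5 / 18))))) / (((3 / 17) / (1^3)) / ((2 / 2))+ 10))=-1.58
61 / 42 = 1.45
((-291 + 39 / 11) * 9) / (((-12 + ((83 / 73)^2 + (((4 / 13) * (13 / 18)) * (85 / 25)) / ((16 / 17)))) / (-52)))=-2838938207040 / 209012749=-13582.61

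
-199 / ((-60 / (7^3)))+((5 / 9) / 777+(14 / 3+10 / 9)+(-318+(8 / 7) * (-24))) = 111603607 / 139860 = 797.97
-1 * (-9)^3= 729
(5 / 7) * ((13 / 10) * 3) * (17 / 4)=663 / 56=11.84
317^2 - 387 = 100102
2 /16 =1 /8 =0.12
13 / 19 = 0.68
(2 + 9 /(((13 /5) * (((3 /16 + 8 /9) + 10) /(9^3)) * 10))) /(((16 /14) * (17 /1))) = 1798517 /1409980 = 1.28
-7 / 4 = -1.75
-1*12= -12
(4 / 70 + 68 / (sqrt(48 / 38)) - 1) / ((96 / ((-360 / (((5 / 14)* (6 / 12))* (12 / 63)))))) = 2079 / 20 - 2499* sqrt(114) / 4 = -6566.55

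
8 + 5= 13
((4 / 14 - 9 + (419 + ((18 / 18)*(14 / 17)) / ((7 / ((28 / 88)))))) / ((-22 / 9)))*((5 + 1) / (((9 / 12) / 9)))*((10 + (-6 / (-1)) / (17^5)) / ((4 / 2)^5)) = -11030811068538 / 2920645849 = -3776.84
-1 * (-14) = 14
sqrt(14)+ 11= 14.74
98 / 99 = 0.99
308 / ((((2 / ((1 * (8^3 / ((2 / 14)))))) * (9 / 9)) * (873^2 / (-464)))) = -256098304 / 762129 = -336.03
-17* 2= -34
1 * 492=492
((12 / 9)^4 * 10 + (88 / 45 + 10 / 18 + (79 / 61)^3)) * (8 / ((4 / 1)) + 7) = 3335877272 / 10214145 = 326.59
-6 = -6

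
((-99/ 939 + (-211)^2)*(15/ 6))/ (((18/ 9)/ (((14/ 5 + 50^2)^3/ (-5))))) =-1365421308039087488/ 7825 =-174494735851640.57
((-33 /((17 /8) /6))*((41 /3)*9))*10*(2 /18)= -216480 /17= -12734.12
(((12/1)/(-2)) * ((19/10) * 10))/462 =-0.25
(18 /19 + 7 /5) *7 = 1561 /95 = 16.43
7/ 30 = 0.23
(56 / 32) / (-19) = -7 / 76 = -0.09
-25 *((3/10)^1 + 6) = -315/2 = -157.50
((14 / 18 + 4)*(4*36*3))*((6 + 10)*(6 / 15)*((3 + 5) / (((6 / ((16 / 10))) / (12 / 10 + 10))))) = 39452672 / 125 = 315621.38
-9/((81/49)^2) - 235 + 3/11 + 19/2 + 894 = 10672955/16038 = 665.48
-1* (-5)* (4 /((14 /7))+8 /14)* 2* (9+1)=1800 /7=257.14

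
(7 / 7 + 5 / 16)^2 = 441 / 256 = 1.72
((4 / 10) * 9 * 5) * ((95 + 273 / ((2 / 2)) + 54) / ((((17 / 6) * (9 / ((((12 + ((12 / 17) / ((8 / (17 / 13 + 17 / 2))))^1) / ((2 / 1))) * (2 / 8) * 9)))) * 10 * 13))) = 3811293 / 114920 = 33.16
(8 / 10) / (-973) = -4 / 4865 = -0.00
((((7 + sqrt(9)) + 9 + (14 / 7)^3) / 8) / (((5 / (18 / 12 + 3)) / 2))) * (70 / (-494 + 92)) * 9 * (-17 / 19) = 86751 / 10184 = 8.52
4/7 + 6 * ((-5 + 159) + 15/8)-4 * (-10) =27323/28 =975.82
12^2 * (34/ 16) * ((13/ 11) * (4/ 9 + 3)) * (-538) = -7371676/ 11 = -670152.36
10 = 10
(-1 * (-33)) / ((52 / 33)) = 1089 / 52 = 20.94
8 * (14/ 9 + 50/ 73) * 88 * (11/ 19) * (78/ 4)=74094592/ 4161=17806.92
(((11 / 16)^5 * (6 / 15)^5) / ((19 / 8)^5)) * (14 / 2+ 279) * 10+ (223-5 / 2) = 682659029219 / 3095123750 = 220.56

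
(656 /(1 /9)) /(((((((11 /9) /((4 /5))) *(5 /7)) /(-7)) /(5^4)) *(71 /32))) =-10668021.51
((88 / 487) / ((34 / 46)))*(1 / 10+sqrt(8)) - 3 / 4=-120137 / 165580+4048*sqrt(2) / 8279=-0.03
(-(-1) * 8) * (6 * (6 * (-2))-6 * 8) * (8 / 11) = -7680 / 11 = -698.18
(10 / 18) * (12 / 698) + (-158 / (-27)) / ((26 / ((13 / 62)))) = 33151 / 584226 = 0.06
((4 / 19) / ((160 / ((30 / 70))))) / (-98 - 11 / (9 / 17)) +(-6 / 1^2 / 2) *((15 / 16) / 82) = -31994253 / 932681120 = -0.03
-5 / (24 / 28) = -35 / 6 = -5.83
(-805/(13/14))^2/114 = 6592.59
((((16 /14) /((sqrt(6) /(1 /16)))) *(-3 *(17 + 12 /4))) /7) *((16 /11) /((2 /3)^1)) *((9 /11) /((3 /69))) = -24840 *sqrt(6) /5929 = -10.26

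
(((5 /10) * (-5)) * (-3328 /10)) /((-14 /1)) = -416 /7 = -59.43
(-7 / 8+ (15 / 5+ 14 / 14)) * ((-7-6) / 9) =-325 / 72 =-4.51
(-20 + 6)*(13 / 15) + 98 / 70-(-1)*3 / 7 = -10.30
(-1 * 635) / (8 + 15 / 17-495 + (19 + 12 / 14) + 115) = 1.81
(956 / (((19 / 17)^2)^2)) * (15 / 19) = 1197691140 / 2476099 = 483.70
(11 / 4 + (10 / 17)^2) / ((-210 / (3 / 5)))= -3579 / 404600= -0.01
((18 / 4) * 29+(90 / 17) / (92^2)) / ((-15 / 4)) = -3129579 / 89930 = -34.80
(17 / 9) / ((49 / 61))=1037 / 441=2.35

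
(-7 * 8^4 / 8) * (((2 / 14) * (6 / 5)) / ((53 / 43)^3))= -244245504 / 744385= -328.12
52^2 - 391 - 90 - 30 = 2193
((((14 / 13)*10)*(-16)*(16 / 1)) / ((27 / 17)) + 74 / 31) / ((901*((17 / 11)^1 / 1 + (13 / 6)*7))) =-414957532 / 3604523481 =-0.12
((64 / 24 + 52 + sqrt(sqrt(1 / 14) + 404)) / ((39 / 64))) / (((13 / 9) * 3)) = 32 * sqrt(14 * sqrt(14) + 79184) / 1183 + 10496 / 507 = 28.32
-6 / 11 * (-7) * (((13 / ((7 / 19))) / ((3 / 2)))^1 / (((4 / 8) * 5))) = 1976 / 55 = 35.93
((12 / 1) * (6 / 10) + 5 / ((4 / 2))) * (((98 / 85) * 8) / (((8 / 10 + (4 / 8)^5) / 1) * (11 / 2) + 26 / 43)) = 104642048 / 6054465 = 17.28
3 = 3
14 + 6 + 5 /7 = 145 /7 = 20.71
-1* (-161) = 161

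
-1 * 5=-5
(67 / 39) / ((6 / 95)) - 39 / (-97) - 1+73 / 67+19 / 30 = 107692292 / 3801915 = 28.33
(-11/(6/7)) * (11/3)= -847/18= -47.06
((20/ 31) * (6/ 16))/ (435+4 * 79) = 15/ 46562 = 0.00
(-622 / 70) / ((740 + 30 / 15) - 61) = -311 / 23835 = -0.01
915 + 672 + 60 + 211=1858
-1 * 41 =-41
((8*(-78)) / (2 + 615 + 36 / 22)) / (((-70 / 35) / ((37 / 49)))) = 0.38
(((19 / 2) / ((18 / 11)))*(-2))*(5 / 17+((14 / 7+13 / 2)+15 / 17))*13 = -893893 / 612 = -1460.61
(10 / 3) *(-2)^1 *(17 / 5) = -68 / 3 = -22.67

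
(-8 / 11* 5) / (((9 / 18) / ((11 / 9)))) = -80 / 9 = -8.89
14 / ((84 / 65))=65 / 6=10.83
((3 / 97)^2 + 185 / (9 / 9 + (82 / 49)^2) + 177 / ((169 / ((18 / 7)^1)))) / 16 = 260889661441 / 81255183100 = 3.21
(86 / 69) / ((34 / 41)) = 1763 / 1173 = 1.50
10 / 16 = 5 / 8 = 0.62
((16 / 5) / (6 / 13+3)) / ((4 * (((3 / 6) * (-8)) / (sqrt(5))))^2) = 0.02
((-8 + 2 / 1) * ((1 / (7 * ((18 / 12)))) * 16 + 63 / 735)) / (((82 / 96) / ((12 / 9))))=-21632 / 1435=-15.07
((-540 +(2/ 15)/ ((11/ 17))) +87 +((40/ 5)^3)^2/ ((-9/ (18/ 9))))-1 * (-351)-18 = -28895138/ 495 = -58374.02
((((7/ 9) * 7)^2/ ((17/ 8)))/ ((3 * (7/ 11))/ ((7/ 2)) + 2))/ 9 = 7546/ 12393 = 0.61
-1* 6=-6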